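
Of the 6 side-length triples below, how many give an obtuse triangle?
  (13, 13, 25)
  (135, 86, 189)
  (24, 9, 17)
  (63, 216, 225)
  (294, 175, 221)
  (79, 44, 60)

(13,13,25): 13²+13² = 338 < 625 = 25² → obtuse
(135,86,189): 86²+135² = 25621 < 35721 = 189² → obtuse
(24,9,17): 9²+17² = 370 < 576 = 24² → obtuse
(63,216,225): 63²+216² = 50625 = 225² → right
(294,175,221): 175²+221² = 79466 < 86436 = 294² → obtuse
(79,44,60): 44²+60² = 5536 < 6241 = 79² → obtuse
5 of the 6 are obtuse.

5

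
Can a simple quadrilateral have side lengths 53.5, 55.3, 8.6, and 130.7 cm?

No

For a quadrilateral, each side must be shorter than the sum of the others.
Here the longest side is 130.7, but the remaining 3 sides sum to only 117.4.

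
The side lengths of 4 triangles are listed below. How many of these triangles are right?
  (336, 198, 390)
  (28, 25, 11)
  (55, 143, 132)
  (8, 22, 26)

2

(336,198,390): 198²+336² = 152100 = 390² → right
(28,25,11): 11²+25² = 746 < 784 = 28² → obtuse
(55,143,132): 55²+132² = 20449 = 143² → right
(8,22,26): 8²+22² = 548 < 676 = 26² → obtuse
2 of the 4 are right.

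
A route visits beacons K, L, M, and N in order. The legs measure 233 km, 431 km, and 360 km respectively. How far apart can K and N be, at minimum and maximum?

The maximum is all hops collinear in one direction: 233 + 431 + 360 = 1024.
The longest hop is 431; the others sum to 593. Since 431 ≤ 593, the path can fold back on itself completely, so the minimum distance is 0.

0 ≤ KN ≤ 1024 km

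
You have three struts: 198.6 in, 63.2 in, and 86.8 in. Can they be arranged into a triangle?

The longest side is 198.6, but the other two sum to only 150.0.
150.0 < 198.6, so the triangle inequality fails.

No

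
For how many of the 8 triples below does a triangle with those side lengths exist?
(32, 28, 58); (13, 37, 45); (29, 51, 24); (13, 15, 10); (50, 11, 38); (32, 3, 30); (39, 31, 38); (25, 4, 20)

(28,32,58): 28+32 > 58 → valid
(13,37,45): 13+37 > 45 → valid
(24,29,51): 24+29 > 51 → valid
(10,13,15): 10+13 > 15 → valid
(11,38,50): 11+38 ≤ 50 → not valid
(3,30,32): 3+30 > 32 → valid
(31,38,39): 31+38 > 39 → valid
(4,20,25): 4+20 ≤ 25 → not valid
6 of the 8 triples form a triangle.

6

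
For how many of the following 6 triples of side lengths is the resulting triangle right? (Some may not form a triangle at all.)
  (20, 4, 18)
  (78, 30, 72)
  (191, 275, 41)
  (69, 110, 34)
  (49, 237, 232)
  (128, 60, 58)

(20,4,18): 4²+18² = 340 < 400 = 20² → obtuse
(78,30,72): 30²+72² = 6084 = 78² → right
(191,275,41): 41+191 ≤ 275, not a triangle
(69,110,34): 34+69 ≤ 110, not a triangle
(49,237,232): 49²+232² = 56225 > 56169 = 237² → acute
(128,60,58): 58+60 ≤ 128, not a triangle
1 of the 6 is right.

1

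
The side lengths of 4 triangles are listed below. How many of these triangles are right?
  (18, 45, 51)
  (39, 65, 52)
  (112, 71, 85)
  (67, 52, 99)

(18,45,51): 18²+45² = 2349 < 2601 = 51² → obtuse
(39,65,52): 39²+52² = 4225 = 65² → right
(112,71,85): 71²+85² = 12266 < 12544 = 112² → obtuse
(67,52,99): 52²+67² = 7193 < 9801 = 99² → obtuse
1 of the 4 is right.

1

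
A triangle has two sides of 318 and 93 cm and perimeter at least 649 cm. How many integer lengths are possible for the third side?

173

Triangle inequality: 225 < x < 411. Perimeter ≥ 649 gives x ≥ 649 − 318 − 93 = 238.
So 238 ≤ x < 411; integers 238 through 410: 173 values.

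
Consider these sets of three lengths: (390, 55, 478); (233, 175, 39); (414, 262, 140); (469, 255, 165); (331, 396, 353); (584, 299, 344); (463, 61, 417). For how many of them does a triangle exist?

(55,390,478): 55+390 ≤ 478 → not valid
(39,175,233): 39+175 ≤ 233 → not valid
(140,262,414): 140+262 ≤ 414 → not valid
(165,255,469): 165+255 ≤ 469 → not valid
(331,353,396): 331+353 > 396 → valid
(299,344,584): 299+344 > 584 → valid
(61,417,463): 61+417 > 463 → valid
3 of the 7 triples form a triangle.

3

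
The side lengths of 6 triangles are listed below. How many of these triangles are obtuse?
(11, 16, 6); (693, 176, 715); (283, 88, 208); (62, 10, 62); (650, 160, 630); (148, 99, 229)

(11,16,6): 6²+11² = 157 < 256 = 16² → obtuse
(693,176,715): 176²+693² = 511225 = 715² → right
(283,88,208): 88²+208² = 51008 < 80089 = 283² → obtuse
(62,10,62): 10²+62² = 3944 > 3844 = 62² → acute
(650,160,630): 160²+630² = 422500 = 650² → right
(148,99,229): 99²+148² = 31705 < 52441 = 229² → obtuse
3 of the 6 are obtuse.

3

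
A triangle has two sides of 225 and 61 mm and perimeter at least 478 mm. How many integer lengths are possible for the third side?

Triangle inequality: 164 < x < 286. Perimeter ≥ 478 gives x ≥ 478 − 225 − 61 = 192.
So 192 ≤ x < 286; integers 192 through 285: 94 values.

94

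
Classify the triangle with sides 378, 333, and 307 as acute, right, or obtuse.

acute

Compare the square of the longest side to the sum of squares of the other two: 307² + 333² = 205138 > 142884 = 378².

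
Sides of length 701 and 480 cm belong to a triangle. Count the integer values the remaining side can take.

959

The third side lies in the open interval (221, 1181).
Integers from 222 to 1180 inclusive: 1180 − 222 + 1 = 959.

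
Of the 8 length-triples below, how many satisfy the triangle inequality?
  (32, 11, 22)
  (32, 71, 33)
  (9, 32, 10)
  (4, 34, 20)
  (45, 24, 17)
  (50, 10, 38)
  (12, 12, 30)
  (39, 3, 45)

1

(11,22,32): 11+22 > 32 → valid
(32,33,71): 32+33 ≤ 71 → not valid
(9,10,32): 9+10 ≤ 32 → not valid
(4,20,34): 4+20 ≤ 34 → not valid
(17,24,45): 17+24 ≤ 45 → not valid
(10,38,50): 10+38 ≤ 50 → not valid
(12,12,30): 12+12 ≤ 30 → not valid
(3,39,45): 3+39 ≤ 45 → not valid
1 of the 8 triples forms a triangle.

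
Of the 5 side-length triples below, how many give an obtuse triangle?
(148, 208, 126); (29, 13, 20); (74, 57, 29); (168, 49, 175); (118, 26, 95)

4

(148,208,126): 126²+148² = 37780 < 43264 = 208² → obtuse
(29,13,20): 13²+20² = 569 < 841 = 29² → obtuse
(74,57,29): 29²+57² = 4090 < 5476 = 74² → obtuse
(168,49,175): 49²+168² = 30625 = 175² → right
(118,26,95): 26²+95² = 9701 < 13924 = 118² → obtuse
4 of the 5 are obtuse.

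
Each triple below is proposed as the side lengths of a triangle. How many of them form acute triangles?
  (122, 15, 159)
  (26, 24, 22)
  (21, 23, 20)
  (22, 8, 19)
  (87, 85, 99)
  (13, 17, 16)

(122,15,159): 15+122 ≤ 159, not a triangle
(26,24,22): 22²+24² = 1060 > 676 = 26² → acute
(21,23,20): 20²+21² = 841 > 529 = 23² → acute
(22,8,19): 8²+19² = 425 < 484 = 22² → obtuse
(87,85,99): 85²+87² = 14794 > 9801 = 99² → acute
(13,17,16): 13²+16² = 425 > 289 = 17² → acute
4 of the 6 are acute.

4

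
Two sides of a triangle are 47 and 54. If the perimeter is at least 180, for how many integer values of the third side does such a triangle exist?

Triangle inequality: 7 < x < 101. Perimeter ≥ 180 gives x ≥ 180 − 47 − 54 = 79.
So 79 ≤ x < 101; integers 79 through 100: 22 values.

22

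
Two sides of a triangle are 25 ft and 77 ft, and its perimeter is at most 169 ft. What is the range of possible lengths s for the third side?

52 < s ≤ 67

Triangle inequality alone gives 52 < s < 102.
The perimeter condition gives s ≤ 169 − 25 − 77 = 67.
Intersecting the two: 52 < s ≤ 67.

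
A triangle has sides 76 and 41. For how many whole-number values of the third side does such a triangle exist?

81

The third side lies in the open interval (35, 117).
Integers from 36 to 116 inclusive: 116 − 36 + 1 = 81.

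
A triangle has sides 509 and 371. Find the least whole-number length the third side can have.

139

The third side must be strictly greater than |509 − 371| = 138.
The smallest integer above 138 is 139.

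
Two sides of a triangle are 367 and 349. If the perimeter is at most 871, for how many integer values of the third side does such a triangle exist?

137

Triangle inequality: 18 < x < 716. Perimeter ≤ 871 gives x ≤ 871 − 367 − 349 = 155.
So 18 < x ≤ 155; integers 19 through 155: 137 values.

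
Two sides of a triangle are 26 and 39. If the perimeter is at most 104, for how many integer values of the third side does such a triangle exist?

26

Triangle inequality: 13 < x < 65. Perimeter ≤ 104 gives x ≤ 104 − 26 − 39 = 39.
So 13 < x ≤ 39; integers 14 through 39: 26 values.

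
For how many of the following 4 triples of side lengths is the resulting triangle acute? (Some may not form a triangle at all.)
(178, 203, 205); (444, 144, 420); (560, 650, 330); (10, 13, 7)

1

(178,203,205): 178²+203² = 72893 > 42025 = 205² → acute
(444,144,420): 144²+420² = 197136 = 444² → right
(560,650,330): 330²+560² = 422500 = 650² → right
(10,13,7): 7²+10² = 149 < 169 = 13² → obtuse
1 of the 4 is acute.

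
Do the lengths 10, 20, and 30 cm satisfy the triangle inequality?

The two shorter sides sum to 30, exactly equal to the longest side 30.
That gives only a degenerate (flat) triangle — the inequality must be strict.

No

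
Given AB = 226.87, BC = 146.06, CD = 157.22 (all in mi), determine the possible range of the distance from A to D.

The maximum is all hops collinear in one direction: 226.87 + 146.06 + 157.22 = 530.15.
The longest hop is 226.87; the others sum to 303.28. Since 226.87 ≤ 303.28, the path can fold back on itself completely, so the minimum distance is 0.

0 ≤ AD ≤ 530.15 mi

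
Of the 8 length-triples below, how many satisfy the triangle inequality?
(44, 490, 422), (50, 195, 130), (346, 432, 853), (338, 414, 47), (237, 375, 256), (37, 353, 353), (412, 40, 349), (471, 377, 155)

3

(44,422,490): 44+422 ≤ 490 → not valid
(50,130,195): 50+130 ≤ 195 → not valid
(346,432,853): 346+432 ≤ 853 → not valid
(47,338,414): 47+338 ≤ 414 → not valid
(237,256,375): 237+256 > 375 → valid
(37,353,353): 37+353 > 353 → valid
(40,349,412): 40+349 ≤ 412 → not valid
(155,377,471): 155+377 > 471 → valid
3 of the 8 triples form a triangle.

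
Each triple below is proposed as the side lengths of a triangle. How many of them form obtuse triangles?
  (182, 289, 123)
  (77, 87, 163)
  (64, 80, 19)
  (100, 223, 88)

3

(182,289,123): 123²+182² = 48253 < 83521 = 289² → obtuse
(77,87,163): 77²+87² = 13498 < 26569 = 163² → obtuse
(64,80,19): 19²+64² = 4457 < 6400 = 80² → obtuse
(100,223,88): 88+100 ≤ 223, not a triangle
3 of the 4 are obtuse.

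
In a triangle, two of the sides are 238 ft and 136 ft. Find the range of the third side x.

By the triangle inequality, x must be less than 238 + 136 = 374 and greater than |238 − 136| = 102.

102 < x < 374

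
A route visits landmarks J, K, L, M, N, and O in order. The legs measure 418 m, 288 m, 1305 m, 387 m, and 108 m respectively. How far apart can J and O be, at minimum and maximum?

The maximum is all hops collinear in one direction: 418 + 288 + 1305 + 387 + 108 = 2506.
The longest hop is 1305; the others sum to 1201. Folding the others back against it leaves at least 1305 − 1201 = 104.

104 ≤ JO ≤ 2506 m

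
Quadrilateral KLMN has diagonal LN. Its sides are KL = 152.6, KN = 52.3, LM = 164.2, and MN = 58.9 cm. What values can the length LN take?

105.3 < LN < 204.9

From triangle KLN: |152.6 − 52.3| < LN < 152.6 + 52.3, i.e. 100.3 < LN < 204.9.
From triangle MLN: 105.3 < LN < 223.1.
Both must hold, so LN lies in the intersection.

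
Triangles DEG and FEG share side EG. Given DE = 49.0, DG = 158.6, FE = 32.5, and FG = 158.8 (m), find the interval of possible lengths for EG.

126.3 < EG < 191.3

From triangle DEG: |49.0 − 158.6| < EG < 49.0 + 158.6, i.e. 109.6 < EG < 207.6.
From triangle FEG: 126.3 < EG < 191.3.
Both must hold, so EG lies in the intersection.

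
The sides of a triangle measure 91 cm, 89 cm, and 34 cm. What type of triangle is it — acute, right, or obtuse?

Compare the square of the longest side to the sum of squares of the other two: 34² + 89² = 9077 > 8281 = 91².

acute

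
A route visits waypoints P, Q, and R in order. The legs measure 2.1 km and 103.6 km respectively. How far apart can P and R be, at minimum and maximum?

By the triangle inequality, |2.1 − 103.6| ≤ PR ≤ 2.1 + 103.6.

101.5 ≤ PR ≤ 105.7 km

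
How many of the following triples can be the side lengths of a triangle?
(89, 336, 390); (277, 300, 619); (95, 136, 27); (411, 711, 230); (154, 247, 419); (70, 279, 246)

2

(89,336,390): 89+336 > 390 → valid
(277,300,619): 277+300 ≤ 619 → not valid
(27,95,136): 27+95 ≤ 136 → not valid
(230,411,711): 230+411 ≤ 711 → not valid
(154,247,419): 154+247 ≤ 419 → not valid
(70,246,279): 70+246 > 279 → valid
2 of the 6 triples form a triangle.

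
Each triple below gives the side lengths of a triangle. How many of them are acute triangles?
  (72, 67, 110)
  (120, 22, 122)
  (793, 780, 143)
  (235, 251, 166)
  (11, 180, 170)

1

(72,67,110): 67²+72² = 9673 < 12100 = 110² → obtuse
(120,22,122): 22²+120² = 14884 = 122² → right
(793,780,143): 143²+780² = 628849 = 793² → right
(235,251,166): 166²+235² = 82781 > 63001 = 251² → acute
(11,180,170): 11²+170² = 29021 < 32400 = 180² → obtuse
1 of the 5 is acute.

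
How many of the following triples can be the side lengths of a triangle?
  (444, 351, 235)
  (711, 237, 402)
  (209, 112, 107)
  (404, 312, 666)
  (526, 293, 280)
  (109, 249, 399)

4

(235,351,444): 235+351 > 444 → valid
(237,402,711): 237+402 ≤ 711 → not valid
(107,112,209): 107+112 > 209 → valid
(312,404,666): 312+404 > 666 → valid
(280,293,526): 280+293 > 526 → valid
(109,249,399): 109+249 ≤ 399 → not valid
4 of the 6 triples form a triangle.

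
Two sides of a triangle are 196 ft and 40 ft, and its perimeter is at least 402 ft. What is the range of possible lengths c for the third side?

Triangle inequality alone gives 156 < c < 236.
The perimeter condition gives c ≥ 402 − 196 − 40 = 166.
Intersecting the two: 166 ≤ c < 236.

166 ≤ c < 236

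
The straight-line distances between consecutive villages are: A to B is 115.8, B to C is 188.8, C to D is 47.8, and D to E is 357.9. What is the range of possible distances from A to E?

5.5 ≤ AE ≤ 710.3

The maximum is all hops collinear in one direction: 115.8 + 188.8 + 47.8 + 357.9 = 710.3.
The longest hop is 357.9; the others sum to 352.4. Folding the others back against it leaves at least 357.9 − 352.4 = 5.5.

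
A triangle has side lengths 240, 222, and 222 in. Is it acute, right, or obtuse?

acute

Compare the square of the longest side to the sum of squares of the other two: 222² + 222² = 98568 > 57600 = 240².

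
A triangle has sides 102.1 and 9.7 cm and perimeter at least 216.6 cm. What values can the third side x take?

104.8 ≤ x < 111.8 cm

Triangle inequality alone gives 92.4 < x < 111.8.
The perimeter condition gives x ≥ 216.6 − 102.1 − 9.7 = 104.8.
Intersecting the two: 104.8 ≤ x < 111.8.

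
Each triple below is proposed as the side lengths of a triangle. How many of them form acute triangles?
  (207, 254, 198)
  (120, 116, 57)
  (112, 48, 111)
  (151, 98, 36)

(207,254,198): 198²+207² = 82053 > 64516 = 254² → acute
(120,116,57): 57²+116² = 16705 > 14400 = 120² → acute
(112,48,111): 48²+111² = 14625 > 12544 = 112² → acute
(151,98,36): 36+98 ≤ 151, not a triangle
3 of the 4 are acute.

3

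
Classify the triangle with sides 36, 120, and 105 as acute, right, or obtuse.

obtuse

Compare the square of the longest side to the sum of squares of the other two: 36² + 105² = 12321 < 14400 = 120².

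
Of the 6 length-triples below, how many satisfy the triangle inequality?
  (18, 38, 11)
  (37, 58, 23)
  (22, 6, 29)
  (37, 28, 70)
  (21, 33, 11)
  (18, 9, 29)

(11,18,38): 11+18 ≤ 38 → not valid
(23,37,58): 23+37 > 58 → valid
(6,22,29): 6+22 ≤ 29 → not valid
(28,37,70): 28+37 ≤ 70 → not valid
(11,21,33): 11+21 ≤ 33 → not valid
(9,18,29): 9+18 ≤ 29 → not valid
1 of the 6 triples forms a triangle.

1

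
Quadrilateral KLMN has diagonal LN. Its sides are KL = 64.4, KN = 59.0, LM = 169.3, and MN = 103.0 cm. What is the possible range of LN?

From triangle KLN: |64.4 − 59.0| < LN < 64.4 + 59.0, i.e. 5.4 < LN < 123.4.
From triangle MLN: 66.3 < LN < 272.3.
Both must hold, so LN lies in the intersection.

66.3 < LN < 123.4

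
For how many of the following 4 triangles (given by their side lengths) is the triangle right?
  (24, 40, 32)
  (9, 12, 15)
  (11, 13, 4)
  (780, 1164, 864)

(24,40,32): 24²+32² = 1600 = 40² → right
(9,12,15): 9²+12² = 225 = 15² → right
(11,13,4): 4²+11² = 137 < 169 = 13² → obtuse
(780,1164,864): 780²+864² = 1354896 = 1164² → right
3 of the 4 are right.

3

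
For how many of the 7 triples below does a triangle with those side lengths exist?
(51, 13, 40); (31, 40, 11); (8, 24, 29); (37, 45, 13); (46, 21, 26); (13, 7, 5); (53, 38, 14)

(13,40,51): 13+40 > 51 → valid
(11,31,40): 11+31 > 40 → valid
(8,24,29): 8+24 > 29 → valid
(13,37,45): 13+37 > 45 → valid
(21,26,46): 21+26 > 46 → valid
(5,7,13): 5+7 ≤ 13 → not valid
(14,38,53): 14+38 ≤ 53 → not valid
5 of the 7 triples form a triangle.

5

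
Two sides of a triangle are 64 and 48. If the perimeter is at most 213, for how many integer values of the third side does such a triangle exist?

Triangle inequality: 16 < x < 112. Perimeter ≤ 213 gives x ≤ 213 − 64 − 48 = 101.
So 16 < x ≤ 101; integers 17 through 101: 85 values.

85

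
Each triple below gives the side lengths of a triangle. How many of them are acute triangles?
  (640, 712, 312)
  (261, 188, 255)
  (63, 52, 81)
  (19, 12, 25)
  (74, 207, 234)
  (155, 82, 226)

2

(640,712,312): 312²+640² = 506944 = 712² → right
(261,188,255): 188²+255² = 100369 > 68121 = 261² → acute
(63,52,81): 52²+63² = 6673 > 6561 = 81² → acute
(19,12,25): 12²+19² = 505 < 625 = 25² → obtuse
(74,207,234): 74²+207² = 48325 < 54756 = 234² → obtuse
(155,82,226): 82²+155² = 30749 < 51076 = 226² → obtuse
2 of the 6 are acute.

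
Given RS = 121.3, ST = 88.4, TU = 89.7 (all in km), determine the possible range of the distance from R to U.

0 ≤ RU ≤ 299.4 km

The maximum is all hops collinear in one direction: 121.3 + 88.4 + 89.7 = 299.4.
The longest hop is 121.3; the others sum to 178.1. Since 121.3 ≤ 178.1, the path can fold back on itself completely, so the minimum distance is 0.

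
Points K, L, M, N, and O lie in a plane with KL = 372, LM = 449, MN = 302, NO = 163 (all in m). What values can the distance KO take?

The maximum is all hops collinear in one direction: 372 + 449 + 302 + 163 = 1286.
The longest hop is 449; the others sum to 837. Since 449 ≤ 837, the path can fold back on itself completely, so the minimum distance is 0.

0 ≤ KO ≤ 1286 m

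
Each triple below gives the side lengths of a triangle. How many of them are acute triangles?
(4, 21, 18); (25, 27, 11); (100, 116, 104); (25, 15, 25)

3

(4,21,18): 4²+18² = 340 < 441 = 21² → obtuse
(25,27,11): 11²+25² = 746 > 729 = 27² → acute
(100,116,104): 100²+104² = 20816 > 13456 = 116² → acute
(25,15,25): 15²+25² = 850 > 625 = 25² → acute
3 of the 4 are acute.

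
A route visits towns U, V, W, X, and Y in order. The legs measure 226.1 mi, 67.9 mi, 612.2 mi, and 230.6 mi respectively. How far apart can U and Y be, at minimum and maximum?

The maximum is all hops collinear in one direction: 226.1 + 67.9 + 612.2 + 230.6 = 1136.8.
The longest hop is 612.2; the others sum to 524.6. Folding the others back against it leaves at least 612.2 − 524.6 = 87.6.

87.6 ≤ UY ≤ 1136.8 mi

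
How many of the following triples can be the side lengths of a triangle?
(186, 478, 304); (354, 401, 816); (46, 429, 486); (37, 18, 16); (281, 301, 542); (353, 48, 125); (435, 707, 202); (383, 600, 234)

3

(186,304,478): 186+304 > 478 → valid
(354,401,816): 354+401 ≤ 816 → not valid
(46,429,486): 46+429 ≤ 486 → not valid
(16,18,37): 16+18 ≤ 37 → not valid
(281,301,542): 281+301 > 542 → valid
(48,125,353): 48+125 ≤ 353 → not valid
(202,435,707): 202+435 ≤ 707 → not valid
(234,383,600): 234+383 > 600 → valid
3 of the 8 triples form a triangle.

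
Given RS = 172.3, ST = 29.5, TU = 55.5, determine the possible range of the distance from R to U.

87.3 ≤ RU ≤ 257.3

The maximum is all hops collinear in one direction: 172.3 + 29.5 + 55.5 = 257.3.
The longest hop is 172.3; the others sum to 85.0. Folding the others back against it leaves at least 172.3 − 85.0 = 87.3.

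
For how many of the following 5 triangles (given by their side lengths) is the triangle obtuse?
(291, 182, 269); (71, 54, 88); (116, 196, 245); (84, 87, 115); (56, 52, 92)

(291,182,269): 182²+269² = 105485 > 84681 = 291² → acute
(71,54,88): 54²+71² = 7957 > 7744 = 88² → acute
(116,196,245): 116²+196² = 51872 < 60025 = 245² → obtuse
(84,87,115): 84²+87² = 14625 > 13225 = 115² → acute
(56,52,92): 52²+56² = 5840 < 8464 = 92² → obtuse
2 of the 5 are obtuse.

2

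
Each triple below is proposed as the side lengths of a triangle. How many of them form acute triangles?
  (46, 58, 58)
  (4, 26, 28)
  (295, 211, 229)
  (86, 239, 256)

2

(46,58,58): 46²+58² = 5480 > 3364 = 58² → acute
(4,26,28): 4²+26² = 692 < 784 = 28² → obtuse
(295,211,229): 211²+229² = 96962 > 87025 = 295² → acute
(86,239,256): 86²+239² = 64517 < 65536 = 256² → obtuse
2 of the 4 are acute.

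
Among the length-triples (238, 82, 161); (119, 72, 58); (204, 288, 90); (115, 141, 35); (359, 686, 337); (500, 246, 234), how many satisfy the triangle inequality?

(82,161,238): 82+161 > 238 → valid
(58,72,119): 58+72 > 119 → valid
(90,204,288): 90+204 > 288 → valid
(35,115,141): 35+115 > 141 → valid
(337,359,686): 337+359 > 686 → valid
(234,246,500): 234+246 ≤ 500 → not valid
5 of the 6 triples form a triangle.

5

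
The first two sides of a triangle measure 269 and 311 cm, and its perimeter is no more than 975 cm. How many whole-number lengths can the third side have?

Triangle inequality: 42 < x < 580. Perimeter ≤ 975 gives x ≤ 975 − 269 − 311 = 395.
So 42 < x ≤ 395; integers 43 through 395: 353 values.

353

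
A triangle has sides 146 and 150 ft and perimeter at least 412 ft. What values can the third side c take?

Triangle inequality alone gives 4 < c < 296.
The perimeter condition gives c ≥ 412 − 146 − 150 = 116.
Intersecting the two: 116 ≤ c < 296.

116 ≤ c < 296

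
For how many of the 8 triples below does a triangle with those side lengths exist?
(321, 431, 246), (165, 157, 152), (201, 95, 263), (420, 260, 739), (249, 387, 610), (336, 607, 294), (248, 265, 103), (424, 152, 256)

(246,321,431): 246+321 > 431 → valid
(152,157,165): 152+157 > 165 → valid
(95,201,263): 95+201 > 263 → valid
(260,420,739): 260+420 ≤ 739 → not valid
(249,387,610): 249+387 > 610 → valid
(294,336,607): 294+336 > 607 → valid
(103,248,265): 103+248 > 265 → valid
(152,256,424): 152+256 ≤ 424 → not valid
6 of the 8 triples form a triangle.

6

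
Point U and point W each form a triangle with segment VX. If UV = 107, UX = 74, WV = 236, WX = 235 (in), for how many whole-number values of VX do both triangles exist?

147

From triangle UVX: 33 < VX < 181.
From triangle WVX: 1 < VX < 471.
Intersection: 33 < VX < 181, so integers 34 through 180: 147 values.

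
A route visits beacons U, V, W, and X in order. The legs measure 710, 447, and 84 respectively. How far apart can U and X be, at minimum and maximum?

The maximum is all hops collinear in one direction: 710 + 447 + 84 = 1241.
The longest hop is 710; the others sum to 531. Folding the others back against it leaves at least 710 − 531 = 179.

179 ≤ UX ≤ 1241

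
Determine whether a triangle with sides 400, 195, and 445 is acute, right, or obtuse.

Compare the square of the longest side to the sum of squares of the other two: 195² + 400² = 198025 = 445².

right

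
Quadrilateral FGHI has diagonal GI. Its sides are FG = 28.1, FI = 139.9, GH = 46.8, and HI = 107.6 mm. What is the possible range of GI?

From triangle FGI: |28.1 − 139.9| < GI < 28.1 + 139.9, i.e. 111.8 < GI < 168.0.
From triangle HGI: 60.8 < GI < 154.4.
Both must hold, so GI lies in the intersection.

111.8 < GI < 154.4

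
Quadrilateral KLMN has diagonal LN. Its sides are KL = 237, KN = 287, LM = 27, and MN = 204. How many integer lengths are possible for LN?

From triangle KLN: 50 < LN < 524.
From triangle MLN: 177 < LN < 231.
Intersection: 177 < LN < 231, so integers 178 through 230: 53 values.

53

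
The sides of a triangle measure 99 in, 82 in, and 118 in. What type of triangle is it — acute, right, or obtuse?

acute

Compare the square of the longest side to the sum of squares of the other two: 82² + 99² = 16525 > 13924 = 118².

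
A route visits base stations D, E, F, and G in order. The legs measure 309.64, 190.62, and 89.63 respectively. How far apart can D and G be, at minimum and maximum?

29.39 ≤ DG ≤ 589.89

The maximum is all hops collinear in one direction: 309.64 + 190.62 + 89.63 = 589.89.
The longest hop is 309.64; the others sum to 280.25. Folding the others back against it leaves at least 309.64 − 280.25 = 29.39.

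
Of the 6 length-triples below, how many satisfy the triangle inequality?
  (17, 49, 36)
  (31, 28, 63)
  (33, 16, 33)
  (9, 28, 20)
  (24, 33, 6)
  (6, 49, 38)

(17,36,49): 17+36 > 49 → valid
(28,31,63): 28+31 ≤ 63 → not valid
(16,33,33): 16+33 > 33 → valid
(9,20,28): 9+20 > 28 → valid
(6,24,33): 6+24 ≤ 33 → not valid
(6,38,49): 6+38 ≤ 49 → not valid
3 of the 6 triples form a triangle.

3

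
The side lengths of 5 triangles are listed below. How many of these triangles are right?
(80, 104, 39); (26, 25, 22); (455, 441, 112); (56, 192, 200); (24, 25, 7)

(80,104,39): 39²+80² = 7921 < 10816 = 104² → obtuse
(26,25,22): 22²+25² = 1109 > 676 = 26² → acute
(455,441,112): 112²+441² = 207025 = 455² → right
(56,192,200): 56²+192² = 40000 = 200² → right
(24,25,7): 7²+24² = 625 = 25² → right
3 of the 5 are right.

3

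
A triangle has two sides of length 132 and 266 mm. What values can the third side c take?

134 < c < 398

By the triangle inequality, c must be less than 132 + 266 = 398 and greater than |132 − 266| = 134.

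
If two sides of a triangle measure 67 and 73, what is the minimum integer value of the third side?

7

The third side must be strictly greater than |67 − 73| = 6.
The smallest integer above 6 is 7.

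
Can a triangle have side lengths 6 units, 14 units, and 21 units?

The longest side is 21, but the other two sum to only 20.
20 < 21, so the triangle inequality fails.

No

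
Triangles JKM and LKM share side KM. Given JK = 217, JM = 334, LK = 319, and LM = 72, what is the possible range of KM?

247 < KM < 391

From triangle JKM: |217 − 334| < KM < 217 + 334, i.e. 117 < KM < 551.
From triangle LKM: 247 < KM < 391.
Both must hold, so KM lies in the intersection.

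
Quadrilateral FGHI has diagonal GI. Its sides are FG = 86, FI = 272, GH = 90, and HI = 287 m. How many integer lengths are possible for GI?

160

From triangle FGI: 186 < GI < 358.
From triangle HGI: 197 < GI < 377.
Intersection: 197 < GI < 358, so integers 198 through 357: 160 values.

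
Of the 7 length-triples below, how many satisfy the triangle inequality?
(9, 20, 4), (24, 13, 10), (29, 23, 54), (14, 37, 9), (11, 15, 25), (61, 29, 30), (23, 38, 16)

2

(4,9,20): 4+9 ≤ 20 → not valid
(10,13,24): 10+13 ≤ 24 → not valid
(23,29,54): 23+29 ≤ 54 → not valid
(9,14,37): 9+14 ≤ 37 → not valid
(11,15,25): 11+15 > 25 → valid
(29,30,61): 29+30 ≤ 61 → not valid
(16,23,38): 16+23 > 38 → valid
2 of the 7 triples form a triangle.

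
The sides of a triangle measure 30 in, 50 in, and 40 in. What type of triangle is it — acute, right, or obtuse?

right

Compare the square of the longest side to the sum of squares of the other two: 30² + 40² = 2500 = 50².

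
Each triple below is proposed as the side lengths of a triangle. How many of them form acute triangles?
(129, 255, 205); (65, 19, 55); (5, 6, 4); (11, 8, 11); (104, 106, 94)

3

(129,255,205): 129²+205² = 58666 < 65025 = 255² → obtuse
(65,19,55): 19²+55² = 3386 < 4225 = 65² → obtuse
(5,6,4): 4²+5² = 41 > 36 = 6² → acute
(11,8,11): 8²+11² = 185 > 121 = 11² → acute
(104,106,94): 94²+104² = 19652 > 11236 = 106² → acute
3 of the 5 are acute.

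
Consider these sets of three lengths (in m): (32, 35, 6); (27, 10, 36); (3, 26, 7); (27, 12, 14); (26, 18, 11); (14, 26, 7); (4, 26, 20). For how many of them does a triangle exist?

(6,32,35): 6+32 > 35 → valid
(10,27,36): 10+27 > 36 → valid
(3,7,26): 3+7 ≤ 26 → not valid
(12,14,27): 12+14 ≤ 27 → not valid
(11,18,26): 11+18 > 26 → valid
(7,14,26): 7+14 ≤ 26 → not valid
(4,20,26): 4+20 ≤ 26 → not valid
3 of the 7 triples form a triangle.

3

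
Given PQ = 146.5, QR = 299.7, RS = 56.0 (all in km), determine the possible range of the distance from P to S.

97.2 ≤ PS ≤ 502.2 km

The maximum is all hops collinear in one direction: 146.5 + 299.7 + 56.0 = 502.2.
The longest hop is 299.7; the others sum to 202.5. Folding the others back against it leaves at least 299.7 − 202.5 = 97.2.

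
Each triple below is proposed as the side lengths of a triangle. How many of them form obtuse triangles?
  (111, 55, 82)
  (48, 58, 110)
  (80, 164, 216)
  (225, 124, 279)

(111,55,82): 55²+82² = 9749 < 12321 = 111² → obtuse
(48,58,110): 48+58 ≤ 110, not a triangle
(80,164,216): 80²+164² = 33296 < 46656 = 216² → obtuse
(225,124,279): 124²+225² = 66001 < 77841 = 279² → obtuse
3 of the 4 are obtuse.

3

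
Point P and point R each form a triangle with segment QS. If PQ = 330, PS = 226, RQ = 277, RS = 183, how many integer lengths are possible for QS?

355

From triangle PQS: 104 < QS < 556.
From triangle RQS: 94 < QS < 460.
Intersection: 104 < QS < 460, so integers 105 through 459: 355 values.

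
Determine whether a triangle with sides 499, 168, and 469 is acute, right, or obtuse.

obtuse

Compare the square of the longest side to the sum of squares of the other two: 168² + 469² = 248185 < 249001 = 499².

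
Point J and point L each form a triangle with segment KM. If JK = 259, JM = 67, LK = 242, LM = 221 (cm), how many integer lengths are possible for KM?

From triangle JKM: 192 < KM < 326.
From triangle LKM: 21 < KM < 463.
Intersection: 192 < KM < 326, so integers 193 through 325: 133 values.

133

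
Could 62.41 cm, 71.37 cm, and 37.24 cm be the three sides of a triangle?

The longest side is 71.37, and the other two sum to 99.65.
Since 99.65 > 71.37, the triangle inequality holds.

Yes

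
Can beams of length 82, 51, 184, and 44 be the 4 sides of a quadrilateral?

No

For a quadrilateral, each side must be shorter than the sum of the others.
Here the longest side is 184, but the remaining 3 sides sum to only 177.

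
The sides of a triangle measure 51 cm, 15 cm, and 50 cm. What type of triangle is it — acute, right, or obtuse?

acute

Compare the square of the longest side to the sum of squares of the other two: 15² + 50² = 2725 > 2601 = 51².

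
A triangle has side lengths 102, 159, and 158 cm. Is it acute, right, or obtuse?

Compare the square of the longest side to the sum of squares of the other two: 102² + 158² = 35368 > 25281 = 159².

acute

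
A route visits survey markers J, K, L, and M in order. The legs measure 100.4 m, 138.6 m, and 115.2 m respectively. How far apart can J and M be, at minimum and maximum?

0 ≤ JM ≤ 354.2 m

The maximum is all hops collinear in one direction: 100.4 + 138.6 + 115.2 = 354.2.
The longest hop is 138.6; the others sum to 215.6. Since 138.6 ≤ 215.6, the path can fold back on itself completely, so the minimum distance is 0.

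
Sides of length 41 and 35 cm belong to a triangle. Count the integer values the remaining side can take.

69

The third side lies in the open interval (6, 76).
Integers from 7 to 75 inclusive: 75 − 7 + 1 = 69.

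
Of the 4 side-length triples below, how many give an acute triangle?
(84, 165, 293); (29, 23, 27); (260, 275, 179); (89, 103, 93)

3

(84,165,293): 84+165 ≤ 293, not a triangle
(29,23,27): 23²+27² = 1258 > 841 = 29² → acute
(260,275,179): 179²+260² = 99641 > 75625 = 275² → acute
(89,103,93): 89²+93² = 16570 > 10609 = 103² → acute
3 of the 4 are acute.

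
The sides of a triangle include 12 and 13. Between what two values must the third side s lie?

1 < s < 25

By the triangle inequality, s must be less than 12 + 13 = 25 and greater than |12 − 13| = 1.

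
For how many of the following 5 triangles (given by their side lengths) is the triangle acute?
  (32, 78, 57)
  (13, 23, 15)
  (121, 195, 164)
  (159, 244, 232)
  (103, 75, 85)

3

(32,78,57): 32²+57² = 4273 < 6084 = 78² → obtuse
(13,23,15): 13²+15² = 394 < 529 = 23² → obtuse
(121,195,164): 121²+164² = 41537 > 38025 = 195² → acute
(159,244,232): 159²+232² = 79105 > 59536 = 244² → acute
(103,75,85): 75²+85² = 12850 > 10609 = 103² → acute
3 of the 5 are acute.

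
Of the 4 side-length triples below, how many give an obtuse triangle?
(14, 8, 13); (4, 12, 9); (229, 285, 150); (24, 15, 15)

(14,8,13): 8²+13² = 233 > 196 = 14² → acute
(4,12,9): 4²+9² = 97 < 144 = 12² → obtuse
(229,285,150): 150²+229² = 74941 < 81225 = 285² → obtuse
(24,15,15): 15²+15² = 450 < 576 = 24² → obtuse
3 of the 4 are obtuse.

3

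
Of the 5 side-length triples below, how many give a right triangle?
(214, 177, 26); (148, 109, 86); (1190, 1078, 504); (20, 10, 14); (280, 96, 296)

2

(214,177,26): 26+177 ≤ 214, not a triangle
(148,109,86): 86²+109² = 19277 < 21904 = 148² → obtuse
(1190,1078,504): 504²+1078² = 1416100 = 1190² → right
(20,10,14): 10²+14² = 296 < 400 = 20² → obtuse
(280,96,296): 96²+280² = 87616 = 296² → right
2 of the 5 are right.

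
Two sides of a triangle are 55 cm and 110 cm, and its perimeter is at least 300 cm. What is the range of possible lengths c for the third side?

Triangle inequality alone gives 55 < c < 165.
The perimeter condition gives c ≥ 300 − 55 − 110 = 135.
Intersecting the two: 135 ≤ c < 165.

135 ≤ c < 165 cm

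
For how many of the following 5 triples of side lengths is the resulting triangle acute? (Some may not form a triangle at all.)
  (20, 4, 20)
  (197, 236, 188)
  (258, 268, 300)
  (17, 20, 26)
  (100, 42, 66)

(20,4,20): 4²+20² = 416 > 400 = 20² → acute
(197,236,188): 188²+197² = 74153 > 55696 = 236² → acute
(258,268,300): 258²+268² = 138388 > 90000 = 300² → acute
(17,20,26): 17²+20² = 689 > 676 = 26² → acute
(100,42,66): 42²+66² = 6120 < 10000 = 100² → obtuse
4 of the 5 are acute.

4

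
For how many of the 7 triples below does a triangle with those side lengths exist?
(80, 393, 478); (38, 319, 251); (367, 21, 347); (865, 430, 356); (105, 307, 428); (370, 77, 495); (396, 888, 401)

1

(80,393,478): 80+393 ≤ 478 → not valid
(38,251,319): 38+251 ≤ 319 → not valid
(21,347,367): 21+347 > 367 → valid
(356,430,865): 356+430 ≤ 865 → not valid
(105,307,428): 105+307 ≤ 428 → not valid
(77,370,495): 77+370 ≤ 495 → not valid
(396,401,888): 396+401 ≤ 888 → not valid
1 of the 7 triples forms a triangle.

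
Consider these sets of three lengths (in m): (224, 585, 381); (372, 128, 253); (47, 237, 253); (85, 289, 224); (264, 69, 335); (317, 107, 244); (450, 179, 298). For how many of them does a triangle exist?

6

(224,381,585): 224+381 > 585 → valid
(128,253,372): 128+253 > 372 → valid
(47,237,253): 47+237 > 253 → valid
(85,224,289): 85+224 > 289 → valid
(69,264,335): 69+264 ≤ 335 → not valid
(107,244,317): 107+244 > 317 → valid
(179,298,450): 179+298 > 450 → valid
6 of the 7 triples form a triangle.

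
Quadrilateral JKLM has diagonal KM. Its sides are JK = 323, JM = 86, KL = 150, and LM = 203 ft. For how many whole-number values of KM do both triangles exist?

From triangle JKM: 237 < KM < 409.
From triangle LKM: 53 < KM < 353.
Intersection: 237 < KM < 353, so integers 238 through 352: 115 values.

115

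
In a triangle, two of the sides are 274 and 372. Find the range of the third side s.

By the triangle inequality, s must be less than 274 + 372 = 646 and greater than |274 − 372| = 98.

98 < s < 646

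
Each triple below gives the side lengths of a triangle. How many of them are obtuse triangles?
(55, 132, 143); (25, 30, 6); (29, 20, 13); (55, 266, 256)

(55,132,143): 55²+132² = 20449 = 143² → right
(25,30,6): 6²+25² = 661 < 900 = 30² → obtuse
(29,20,13): 13²+20² = 569 < 841 = 29² → obtuse
(55,266,256): 55²+256² = 68561 < 70756 = 266² → obtuse
3 of the 4 are obtuse.

3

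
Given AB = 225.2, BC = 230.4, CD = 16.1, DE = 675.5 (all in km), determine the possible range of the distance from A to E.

The maximum is all hops collinear in one direction: 225.2 + 230.4 + 16.1 + 675.5 = 1147.2.
The longest hop is 675.5; the others sum to 471.7. Folding the others back against it leaves at least 675.5 − 471.7 = 203.8.

203.8 ≤ AE ≤ 1147.2 km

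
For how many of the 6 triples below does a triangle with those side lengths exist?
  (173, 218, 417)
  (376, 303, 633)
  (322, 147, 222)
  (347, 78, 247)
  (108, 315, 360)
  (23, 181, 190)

(173,218,417): 173+218 ≤ 417 → not valid
(303,376,633): 303+376 > 633 → valid
(147,222,322): 147+222 > 322 → valid
(78,247,347): 78+247 ≤ 347 → not valid
(108,315,360): 108+315 > 360 → valid
(23,181,190): 23+181 > 190 → valid
4 of the 6 triples form a triangle.

4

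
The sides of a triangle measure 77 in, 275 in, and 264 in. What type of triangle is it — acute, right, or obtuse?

Compare the square of the longest side to the sum of squares of the other two: 77² + 264² = 75625 = 275².

right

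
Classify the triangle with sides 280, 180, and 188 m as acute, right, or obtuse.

Compare the square of the longest side to the sum of squares of the other two: 180² + 188² = 67744 < 78400 = 280².

obtuse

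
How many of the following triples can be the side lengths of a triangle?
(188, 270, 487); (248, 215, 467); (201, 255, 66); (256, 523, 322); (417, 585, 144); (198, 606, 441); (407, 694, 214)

3

(188,270,487): 188+270 ≤ 487 → not valid
(215,248,467): 215+248 ≤ 467 → not valid
(66,201,255): 66+201 > 255 → valid
(256,322,523): 256+322 > 523 → valid
(144,417,585): 144+417 ≤ 585 → not valid
(198,441,606): 198+441 > 606 → valid
(214,407,694): 214+407 ≤ 694 → not valid
3 of the 7 triples form a triangle.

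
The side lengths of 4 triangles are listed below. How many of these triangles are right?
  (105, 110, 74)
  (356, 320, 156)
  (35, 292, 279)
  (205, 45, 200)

(105,110,74): 74²+105² = 16501 > 12100 = 110² → acute
(356,320,156): 156²+320² = 126736 = 356² → right
(35,292,279): 35²+279² = 79066 < 85264 = 292² → obtuse
(205,45,200): 45²+200² = 42025 = 205² → right
2 of the 4 are right.

2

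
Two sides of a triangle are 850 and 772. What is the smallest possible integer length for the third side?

79

The third side must be strictly greater than |850 − 772| = 78.
The smallest integer above 78 is 79.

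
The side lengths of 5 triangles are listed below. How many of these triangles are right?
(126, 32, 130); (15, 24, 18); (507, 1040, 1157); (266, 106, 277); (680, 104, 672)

3

(126,32,130): 32²+126² = 16900 = 130² → right
(15,24,18): 15²+18² = 549 < 576 = 24² → obtuse
(507,1040,1157): 507²+1040² = 1338649 = 1157² → right
(266,106,277): 106²+266² = 81992 > 76729 = 277² → acute
(680,104,672): 104²+672² = 462400 = 680² → right
3 of the 5 are right.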